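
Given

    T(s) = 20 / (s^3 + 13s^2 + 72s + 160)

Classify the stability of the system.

The denominator s^3 + 13s^2 + 72s + 160 factors as (s^2 + 8s + 32)(s + 5), giving poles at s = -4 ± 4j, -5.
Since all poles lie strictly in the left half-plane, the system is stable.

stable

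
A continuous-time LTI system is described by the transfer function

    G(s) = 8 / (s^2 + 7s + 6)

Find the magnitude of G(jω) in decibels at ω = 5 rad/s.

|G(j5)|_dB ≈ -13.9 dB

Substitute s = j5: numerator = 8, denominator = -19 + j35.
|G(j5)| = |8| / |-19 + j35| = 8 / 39.825 ≈ 0.2009.
In decibels: 20·log₁₀(0.2009) ≈ -13.9 dB.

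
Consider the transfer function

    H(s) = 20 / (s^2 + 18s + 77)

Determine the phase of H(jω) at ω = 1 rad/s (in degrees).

∠H(j1) ≈ -13.32°

At s = j1: numerator = 20, denominator = 76 + j18.
∠H = ∠num − ∠den = 0° − (13.325°) = -13.32°.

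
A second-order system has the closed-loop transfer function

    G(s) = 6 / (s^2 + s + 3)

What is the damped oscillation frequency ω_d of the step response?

Comparing s^2 + s + 3 to s^2 + 2ζωₙs + ωₙ²: ωₙ = √3 ≈ 1.732 rad/s and ζ = 1/(2·√3) ≈ 0.2887.
ζωₙ = 1/2 = 0.5, so ω_d = ωₙ√(1−ζ²) = √(ωₙ² − (ζωₙ)²) = √(3 − 0.5²) = √2.75 ≈ 1.658 rad/s.

ω_d ≈ 1.658 rad/s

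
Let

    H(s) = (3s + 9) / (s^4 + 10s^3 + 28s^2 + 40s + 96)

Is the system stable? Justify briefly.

The denominator s^4 + 10s^3 + 28s^2 + 40s + 96 factors as (s^2 + 4)(s + 4)(s + 6), giving poles at s = ±2j, -4, -6.
Since the simple pole(s) at s = ±2j lie on the jω-axis with none in the right half-plane, the system is marginally stable.

marginally stable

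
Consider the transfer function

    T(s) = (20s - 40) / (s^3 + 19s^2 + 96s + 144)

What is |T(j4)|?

|T(j4)| = 0.2500

Substitute s = j4: numerator = -40 + j80, denominator = -160 + j320.
|T(j4)| = |-40 + j80| / |-160 + j320| = 89.443 / 357.77 = 0.2500.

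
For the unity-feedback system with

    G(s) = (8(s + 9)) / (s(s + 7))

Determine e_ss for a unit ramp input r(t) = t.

G(s) has one pole at the origin.
This is a Type 1 system. Kv = lim_{s→0} s·G(s) = 72/7.
e_ss = 1/Kv = 1/(72/7) = 7/72 ≈ 0.09722.

e_ss = 0.09722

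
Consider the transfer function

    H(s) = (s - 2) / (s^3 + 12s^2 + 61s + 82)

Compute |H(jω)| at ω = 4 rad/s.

|H(j4)| ≈ 0.02120

Substitute s = j4: numerator = -2 + j4, denominator = -110 + j180.
|H(j4)| = |-2 + j4| / |-110 + j180| = 4.4721 / 210.95 ≈ 0.02120.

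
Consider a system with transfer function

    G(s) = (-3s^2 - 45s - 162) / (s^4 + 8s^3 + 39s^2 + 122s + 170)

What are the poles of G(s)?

s = -1 ± 4j, -3 ± j

The poles are the roots of the denominator s^4 + 8s^3 + 39s^2 + 122s + 170 = 0.
No real roots exist; factor into two real quadratics: (s^2 + 2s + 17)(s^2 + 6s + 10) = 0.
Each quadratic gives a conjugate pair via the quadratic formula.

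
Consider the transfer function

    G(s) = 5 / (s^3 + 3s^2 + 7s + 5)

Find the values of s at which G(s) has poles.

s = -1 ± 2j, -1

The poles are the roots of the denominator s^3 + 3s^2 + 7s + 5 = 0.
Trying s = -1: the polynomial evaluates to 0, so (s + 1) is a factor.
Dividing out leaves s^2 + 2s + 5 = 0.
The quadratic formula then gives s = -1 ± 2j.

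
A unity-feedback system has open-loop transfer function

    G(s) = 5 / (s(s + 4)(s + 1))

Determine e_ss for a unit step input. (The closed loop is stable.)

e_ss = 0

G(s) has one pole at the origin.
This is a Type 1 system; for a step input the steady-state error is zero.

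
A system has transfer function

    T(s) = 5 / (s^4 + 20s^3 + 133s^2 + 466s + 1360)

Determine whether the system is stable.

The denominator s^4 + 20s^3 + 133s^2 + 466s + 1360 factors as (s^2 + 2s + 17)(s + 8)(s + 10), giving poles at s = -1 ± 4j, -8, -10.
Since all poles lie strictly in the left half-plane, the system is stable.

stable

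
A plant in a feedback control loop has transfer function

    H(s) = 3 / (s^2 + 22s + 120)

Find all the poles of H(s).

The poles are the roots of the denominator s^2 + 22s + 120 = 0.
Factoring: (s + 10)(s + 12) = 0, so s = -10 and s = -12.

s = -10, -12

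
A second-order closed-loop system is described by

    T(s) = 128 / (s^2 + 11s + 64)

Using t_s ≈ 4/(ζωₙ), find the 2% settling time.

t_s ≈ 0.7273 s

Comparing s^2 + 11s + 64 to s^2 + 2ζωₙs + ωₙ²: ωₙ = 8 rad/s and ζ = 11/(2·8) = 0.6875.
ζωₙ = 11/2 = 5.5, so t_s ≈ 4/(ζωₙ) = 4/5.5 ≈ 0.7273 s.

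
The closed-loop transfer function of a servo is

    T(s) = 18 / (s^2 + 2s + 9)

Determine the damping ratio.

ζ ≈ 0.3333

Compare the denominator to the standard form s^2 + 2ζωₙs + ωₙ².
ωₙ² = 9, so ωₙ = 3 rad/s.
2ζωₙ = 2, so ζ = 2/(2·3) ≈ 0.3333.
With ζ = 0.3333 the response is underdamped.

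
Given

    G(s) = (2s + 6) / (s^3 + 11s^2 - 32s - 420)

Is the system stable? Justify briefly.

unstable

The denominator s^3 + 11s^2 - 32s - 420 factors as (s - 6)(s + 10)(s + 7), giving poles at s = 6, -10, -7.
Since the pole(s) at s = 6 lie in the right half-plane, the system is unstable.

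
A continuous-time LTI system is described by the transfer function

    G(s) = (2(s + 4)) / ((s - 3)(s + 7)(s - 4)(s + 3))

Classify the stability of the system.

unstable

The poles can be read from the denominator factors: s = 3, -7, 4, -3.
Since the pole(s) at s = 3, 4 lie in the right half-plane, the system is unstable.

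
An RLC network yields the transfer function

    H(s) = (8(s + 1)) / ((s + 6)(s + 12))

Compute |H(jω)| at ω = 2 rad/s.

|H(j2)| ≈ 0.2325

Substitute s = j2: numerator = 8 + j16, denominator = 68 + j36.
|H(j2)| = |8 + j16| / |68 + j36| = 17.889 / 76.942 ≈ 0.2325.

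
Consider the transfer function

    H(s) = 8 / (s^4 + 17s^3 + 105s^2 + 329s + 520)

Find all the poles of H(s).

The poles are the roots of the denominator s^4 + 17s^3 + 105s^2 + 329s + 520 = 0.
Trying s = -5: the polynomial evaluates to 0, so (s + 5) is a factor.
Dividing out leaves s^3 + 12s^2 + 45s + 104 = 0.
This factors further as (s^2 + 4s + 13)(s + 8) = 0.

s = -2 ± 3j, -5, -8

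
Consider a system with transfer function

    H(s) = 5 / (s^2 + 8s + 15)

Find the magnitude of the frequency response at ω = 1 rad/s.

|H(j1)| ≈ 0.3101

Substitute s = j1: numerator = 5, denominator = 14 + j8.
|H(j1)| = |5| / |14 + j8| = 5 / 16.125 ≈ 0.3101.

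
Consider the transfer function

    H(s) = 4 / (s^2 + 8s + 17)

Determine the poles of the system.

s = -4 + j, -4 - j

The poles are the roots of the denominator s^2 + 8s + 17 = 0.
Using the quadratic formula: s = (-8 ± √(-4))/2 = -4 ± 1j.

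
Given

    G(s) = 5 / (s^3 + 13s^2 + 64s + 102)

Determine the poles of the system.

The poles are the roots of the denominator s^3 + 13s^2 + 64s + 102 = 0.
Trying s = -3: the polynomial evaluates to 0, so (s + 3) is a factor.
Dividing out leaves s^2 + 10s + 34 = 0.
The quadratic formula then gives s = -5 ± 3j.

s = -5 ± 3j, -3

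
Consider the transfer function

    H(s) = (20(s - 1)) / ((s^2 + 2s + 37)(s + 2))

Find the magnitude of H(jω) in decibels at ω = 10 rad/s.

Substitute s = j10: numerator = -20 + j200, denominator = -326 - j590.
|H(j10)| = |-20 + j200| / |-326 - j590| = 201.00 / 674.07 ≈ 0.2982.
In decibels: 20·log₁₀(0.2982) ≈ -10.5 dB.

|H(j10)|_dB ≈ -10.5 dB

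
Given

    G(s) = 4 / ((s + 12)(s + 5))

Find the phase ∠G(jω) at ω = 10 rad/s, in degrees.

At s = j10: numerator = 4, denominator = -40 + j170.
∠G = ∠num − ∠den = 0° − (103.24°) = -103.2°.

∠G(j10) ≈ -103.2°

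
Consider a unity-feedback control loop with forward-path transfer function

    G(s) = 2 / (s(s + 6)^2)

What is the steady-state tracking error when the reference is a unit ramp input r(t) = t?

G(s) has one pole at the origin.
This is a Type 1 system. Kv = lim_{s→0} s·G(s) = 2/36 = 1/18.
e_ss = 1/Kv = 1/(1/18) = 18.

e_ss = 18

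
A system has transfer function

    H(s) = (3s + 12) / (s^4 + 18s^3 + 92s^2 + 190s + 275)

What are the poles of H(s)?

The poles are the roots of the denominator s^4 + 18s^3 + 92s^2 + 190s + 275 = 0.
Trying s = -5: the polynomial evaluates to 0, so (s + 5) is a factor.
Dividing out leaves s^3 + 13s^2 + 27s + 55 = 0.
This factors further as (s^2 + 2s + 5)(s + 11) = 0.

s = -1 + 2j, -1 - 2j, -5, -11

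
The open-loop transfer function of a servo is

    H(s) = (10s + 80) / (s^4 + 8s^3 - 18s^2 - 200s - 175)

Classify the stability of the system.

unstable

The denominator s^4 + 8s^3 - 18s^2 - 200s - 175 factors as (s - 5)(s + 7)(s + 1)(s + 5), giving poles at s = 5, -7, -1, -5.
Since the pole(s) at s = 5 lie in the right half-plane, the system is unstable.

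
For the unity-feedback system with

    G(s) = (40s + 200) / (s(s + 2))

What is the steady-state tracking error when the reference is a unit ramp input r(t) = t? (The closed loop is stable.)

e_ss = 0.01000

G(s) has one pole at the origin.
This is a Type 1 system. Kv = lim_{s→0} s·G(s) = 200/2 = 100.
e_ss = 1/Kv = 1/(100) = 1/100 ≈ 0.01000.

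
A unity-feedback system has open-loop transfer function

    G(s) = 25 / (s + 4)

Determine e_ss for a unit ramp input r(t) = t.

G(s) has no poles at the origin.
This is a Type 0 system; Kv = lim_{s→0} s·G(s) = 0, so the steady-state error for a ramp input is infinite.

e_ss = ∞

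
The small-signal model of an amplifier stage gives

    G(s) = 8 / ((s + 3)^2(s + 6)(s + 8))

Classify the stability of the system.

The poles can be read from the denominator factors: s = -3, -3, -6, -8.
Since all poles lie strictly in the left half-plane, the system is stable.

stable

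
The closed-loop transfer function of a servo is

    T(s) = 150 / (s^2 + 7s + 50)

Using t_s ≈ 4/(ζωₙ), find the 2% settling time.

t_s ≈ 1.143 s

Comparing s^2 + 7s + 50 to s^2 + 2ζωₙs + ωₙ²: ωₙ = √50 ≈ 7.071 rad/s and ζ = 7/(2·√50) ≈ 0.4950.
ζωₙ = 7/2 = 3.5, so t_s ≈ 4/(ζωₙ) = 4/3.5 ≈ 1.143 s.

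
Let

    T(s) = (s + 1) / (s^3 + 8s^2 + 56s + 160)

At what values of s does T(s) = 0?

s = -1

Set the numerator to zero: s + 1 = 0.
So s = -1.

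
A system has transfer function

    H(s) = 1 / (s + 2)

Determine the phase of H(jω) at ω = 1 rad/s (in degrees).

∠H(j1) ≈ -26.57°

At s = j1: numerator = 1, denominator = 2 + j1.
∠H = ∠num − ∠den = 0° − (26.565°) = -26.57°.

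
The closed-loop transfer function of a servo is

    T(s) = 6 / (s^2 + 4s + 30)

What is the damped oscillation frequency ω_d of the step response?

Comparing s^2 + 4s + 30 to s^2 + 2ζωₙs + ωₙ²: ωₙ = √30 ≈ 5.477 rad/s and ζ = 4/(2·√30) ≈ 0.3651.
ζωₙ = 4/2 = 2, so ω_d = ωₙ√(1−ζ²) = √(ωₙ² − (ζωₙ)²) = √(30 − 2²) = √26 ≈ 5.099 rad/s.

ω_d ≈ 5.099 rad/s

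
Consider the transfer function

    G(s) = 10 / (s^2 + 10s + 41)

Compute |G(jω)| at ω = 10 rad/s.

Substitute s = j10: numerator = 10, denominator = -59 + j100.
|G(j10)| = |10| / |-59 + j100| = 10 / 116.11 ≈ 0.08613.

|G(j10)| ≈ 0.08613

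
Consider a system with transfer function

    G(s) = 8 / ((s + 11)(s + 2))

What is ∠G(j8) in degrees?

∠G(j8) ≈ -112.0°

At s = j8: numerator = 8, denominator = -42 + j104.
∠G = ∠num − ∠den = 0° − (111.99°) = -112.0°.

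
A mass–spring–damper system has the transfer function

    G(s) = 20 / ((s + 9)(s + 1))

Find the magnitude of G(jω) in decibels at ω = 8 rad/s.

|G(j8)|_dB ≈ -13.7 dB

Substitute s = j8: numerator = 20, denominator = -55 + j80.
|G(j8)| = |20| / |-55 + j80| = 20 / 97.082 ≈ 0.2060.
In decibels: 20·log₁₀(0.2060) ≈ -13.7 dB.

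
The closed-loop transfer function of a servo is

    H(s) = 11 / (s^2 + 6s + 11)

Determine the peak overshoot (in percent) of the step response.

%OS ≈ 0.128%

Comparing s^2 + 6s + 11 to s^2 + 2ζωₙs + ωₙ²: ωₙ = √11 ≈ 3.317 rad/s and ζ = 6/(2·√11) ≈ 0.9045.
%OS = 100·exp(−πζ/√(1−ζ²)) = 100·exp(−π·0.9045/√(1−0.9045²)) ≈ 0.128%.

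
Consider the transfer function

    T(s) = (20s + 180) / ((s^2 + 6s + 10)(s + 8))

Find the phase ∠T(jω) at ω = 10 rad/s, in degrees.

At s = j10: numerator = 180 + j200, denominator = -1320 - j420.
∠T = ∠num − ∠den = 48.013° − (-162.35°) = 210.4°, which wraps to -149.6°.

∠T(j10) ≈ -149.6°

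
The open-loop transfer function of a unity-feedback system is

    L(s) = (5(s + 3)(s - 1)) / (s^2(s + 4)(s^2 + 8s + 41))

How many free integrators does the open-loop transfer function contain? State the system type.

The denominator has 2 factors of s at the origin (free integrators), so this is a Type 2 system.

Type 2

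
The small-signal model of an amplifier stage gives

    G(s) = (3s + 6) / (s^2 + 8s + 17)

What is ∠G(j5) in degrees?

At s = j5: numerator = 6 + j15, denominator = -8 + j40.
∠G = ∠num − ∠den = 68.199° − (101.31°) = -33.11°.

∠G(j5) ≈ -33.11°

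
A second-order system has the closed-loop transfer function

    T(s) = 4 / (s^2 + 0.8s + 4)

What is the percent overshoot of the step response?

Comparing s^2 + 0.8s + 4 to s^2 + 2ζωₙs + ωₙ²: ωₙ = 2 rad/s and ζ = 0.8/(2·2) = 0.2.
%OS = 100·exp(−πζ/√(1−ζ²)) = 100·exp(−π·0.2/√(1−0.2²)) ≈ 52.7%.

%OS ≈ 52.7%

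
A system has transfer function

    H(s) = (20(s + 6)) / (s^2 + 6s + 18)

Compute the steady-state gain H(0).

At s = 0 each factor (s + a) contributes a and each (s^2 + bs + c) contributes c.
H(0) = 20·(6) / ((18)) = 120/18 = 20/3.

H(0) = 20/3 ≈ 6.667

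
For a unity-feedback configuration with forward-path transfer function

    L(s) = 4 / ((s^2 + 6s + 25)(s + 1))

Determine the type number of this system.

Type 0

The denominator has no factor of s at the origin — no free integrator — so this is a Type 0 system.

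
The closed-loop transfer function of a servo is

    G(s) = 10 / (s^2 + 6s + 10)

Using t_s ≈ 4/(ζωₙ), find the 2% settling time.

Comparing s^2 + 6s + 10 to s^2 + 2ζωₙs + ωₙ²: ωₙ = √10 ≈ 3.162 rad/s and ζ = 6/(2·√10) ≈ 0.9487.
ζωₙ = 6/2 = 3, so t_s ≈ 4/(ζωₙ) = 4/3 ≈ 1.333 s.

t_s ≈ 1.333 s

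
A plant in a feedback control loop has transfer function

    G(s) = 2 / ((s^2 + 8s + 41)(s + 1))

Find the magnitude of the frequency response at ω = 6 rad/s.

Substitute s = j6: numerator = 2, denominator = -283 + j78.
|G(j6)| = |2| / |-283 + j78| = 2 / 293.55 ≈ 0.006813.

|G(j6)| ≈ 0.006813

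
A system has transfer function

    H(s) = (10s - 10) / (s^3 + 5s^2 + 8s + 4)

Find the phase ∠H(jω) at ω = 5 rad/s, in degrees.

∠H(j5) ≈ -113.8°

At s = j5: numerator = -10 + j50, denominator = -121 - j85.
∠H = ∠num − ∠den = 101.31° − (-144.91°) = 246.2°, which wraps to -113.8°.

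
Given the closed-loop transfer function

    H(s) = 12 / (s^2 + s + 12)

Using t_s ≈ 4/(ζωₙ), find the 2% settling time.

Comparing s^2 + s + 12 to s^2 + 2ζωₙs + ωₙ²: ωₙ = √12 ≈ 3.464 rad/s and ζ = 1/(2·√12) ≈ 0.1443.
ζωₙ = 1/2 = 0.5, so t_s ≈ 4/(ζωₙ) = 4/0.5 = 8 s.

t_s ≈ 8 s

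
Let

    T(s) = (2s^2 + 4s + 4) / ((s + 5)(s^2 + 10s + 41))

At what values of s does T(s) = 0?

Set the numerator to zero: 2s^2 + 4s + 4 = 0, i.e. 2·(s^2 + 2s + 2) = 0.
Factoring: (s^2 + 2s + 2) = 0.

s = -1 + j, -1 - j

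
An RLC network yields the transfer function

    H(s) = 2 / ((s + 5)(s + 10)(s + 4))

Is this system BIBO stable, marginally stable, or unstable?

stable

The poles can be read from the denominator factors: s = -5, -10, -4.
Since all poles lie strictly in the left half-plane, the system is stable.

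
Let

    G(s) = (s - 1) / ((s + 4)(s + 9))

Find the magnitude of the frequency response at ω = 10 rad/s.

Substitute s = j10: numerator = -1 + j10, denominator = -64 + j130.
|G(j10)| = |-1 + j10| / |-64 + j130| = 10.050 / 144.90 ≈ 0.06936.

|G(j10)| ≈ 0.06936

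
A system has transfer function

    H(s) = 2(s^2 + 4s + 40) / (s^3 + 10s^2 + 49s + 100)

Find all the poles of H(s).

s = -4, -3 ± 4j

The poles are the roots of the denominator s^3 + 10s^2 + 49s + 100 = 0.
Trying s = -4: the polynomial evaluates to 0, so (s + 4) is a factor.
Dividing out leaves s^2 + 6s + 25 = 0.
The quadratic formula then gives s = -3 ± 4j.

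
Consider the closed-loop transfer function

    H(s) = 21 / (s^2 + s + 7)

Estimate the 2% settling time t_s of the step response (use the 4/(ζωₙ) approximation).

Comparing s^2 + s + 7 to s^2 + 2ζωₙs + ωₙ²: ωₙ = √7 ≈ 2.646 rad/s and ζ = 1/(2·√7) ≈ 0.1890.
ζωₙ = 1/2 = 0.5, so t_s ≈ 4/(ζωₙ) = 4/0.5 = 8 s.

t_s ≈ 8 s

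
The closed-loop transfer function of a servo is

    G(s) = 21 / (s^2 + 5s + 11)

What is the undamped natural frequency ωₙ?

ωₙ ≈ 3.317 rad/s

Compare the denominator to the standard form s^2 + 2ζωₙs + ωₙ².
ωₙ² = 11, so ωₙ = √11 ≈ 3.317 rad/s.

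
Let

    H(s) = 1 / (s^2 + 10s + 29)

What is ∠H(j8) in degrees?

At s = j8: numerator = 1, denominator = -35 + j80.
∠H = ∠num − ∠den = 0° − (113.63°) = -113.6°.

∠H(j8) ≈ -113.6°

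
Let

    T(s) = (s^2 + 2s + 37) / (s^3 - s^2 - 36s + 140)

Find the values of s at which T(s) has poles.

s = 4 + 2j, 4 - 2j, -7

The poles are the roots of the denominator s^3 - s^2 - 36s + 140 = 0.
Trying s = -7: the polynomial evaluates to 0, so (s + 7) is a factor.
Dividing out leaves s^2 - 8s + 20 = 0.
The quadratic formula then gives s = 4 ± 2j.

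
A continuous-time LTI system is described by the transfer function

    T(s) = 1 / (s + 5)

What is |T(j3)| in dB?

|T(j3)|_dB ≈ -15.3 dB

Substitute s = j3: numerator = 1, denominator = 5 + j3.
|T(j3)| = |1| / |5 + j3| = 1 / 5.8310 ≈ 0.1715.
In decibels: 20·log₁₀(0.1715) ≈ -15.3 dB.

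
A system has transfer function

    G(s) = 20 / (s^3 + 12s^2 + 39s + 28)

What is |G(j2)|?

|G(j2)| ≈ 0.2747

Substitute s = j2: numerator = 20, denominator = -20 + j70.
|G(j2)| = |20| / |-20 + j70| = 20 / 72.801 ≈ 0.2747.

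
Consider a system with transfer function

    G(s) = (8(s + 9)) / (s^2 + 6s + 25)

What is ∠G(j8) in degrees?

At s = j8: numerator = 72 + j64, denominator = -39 + j48.
∠G = ∠num − ∠den = 41.634° − (129.09°) = -87.46°.

∠G(j8) ≈ -87.46°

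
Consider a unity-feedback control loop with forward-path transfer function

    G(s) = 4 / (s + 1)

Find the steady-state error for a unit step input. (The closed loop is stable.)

G(s) has no poles at the origin.
This is a Type 0 system. Kp = lim_{s→0} G(s) = 4/1.
e_ss = 1/(1 + Kp) = 1/(1 + 4) = 1/5 ≈ 0.2000.

e_ss = 0.2000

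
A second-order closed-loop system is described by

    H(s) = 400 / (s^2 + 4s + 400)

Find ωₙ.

Compare the denominator to the standard form s^2 + 2ζωₙs + ωₙ².
ωₙ² = 400, so ωₙ = 20 rad/s.

ωₙ = 20 rad/s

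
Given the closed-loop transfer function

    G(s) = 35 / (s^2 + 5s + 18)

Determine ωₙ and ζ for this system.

Compare the denominator to the standard form s^2 + 2ζωₙs + ωₙ².
ωₙ² = 18, so ωₙ = √18 ≈ 4.243 rad/s.
2ζωₙ = 5, so ζ = 5/(2·√18) ≈ 0.5893.
With ζ = 0.5893 the response is underdamped.

ωₙ ≈ 4.243 rad/s, ζ ≈ 0.5893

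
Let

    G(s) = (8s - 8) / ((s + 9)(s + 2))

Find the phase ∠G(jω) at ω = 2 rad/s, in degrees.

At s = j2: numerator = -8 + j16, denominator = 14 + j22.
∠G = ∠num − ∠den = 116.57° − (57.529°) = 59.04°.

∠G(j2) ≈ 59.04°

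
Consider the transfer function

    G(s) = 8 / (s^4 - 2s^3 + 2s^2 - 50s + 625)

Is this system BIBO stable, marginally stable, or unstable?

unstable

The denominator s^4 - 2s^3 + 2s^2 - 50s + 625 factors as (s^2 + 6s + 25)(s^2 - 8s + 25), giving poles at s = -3 + 4j, -3 - 4j, 4 + 3j, 4 - 3j.
Since the pole(s) at s = 4 ± 3j lie in the right half-plane, the system is unstable.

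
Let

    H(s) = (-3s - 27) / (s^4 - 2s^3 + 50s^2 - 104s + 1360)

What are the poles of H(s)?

s = 3 ± 5j, -2 ± 6j

The poles are the roots of the denominator s^4 - 2s^3 + 50s^2 - 104s + 1360 = 0.
No real roots exist; factor into two real quadratics: (s^2 - 6s + 34)(s^2 + 4s + 40) = 0.
Each quadratic gives a conjugate pair via the quadratic formula.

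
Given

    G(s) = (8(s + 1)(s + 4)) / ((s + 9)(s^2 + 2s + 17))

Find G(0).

G(0) = 32/153 ≈ 0.2092

At s = 0 each factor (s + a) contributes a and each (s^2 + bs + c) contributes c.
G(0) = 8·(1) · (4) / ((9) · (17)) = 32/153 = 32/153.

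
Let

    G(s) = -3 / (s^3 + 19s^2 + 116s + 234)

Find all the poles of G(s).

The poles are the roots of the denominator s^3 + 19s^2 + 116s + 234 = 0.
Trying s = -9: the polynomial evaluates to 0, so (s + 9) is a factor.
Dividing out leaves s^2 + 10s + 26 = 0.
The quadratic formula then gives s = -5 ± 1j.

s = -5 ± j, -9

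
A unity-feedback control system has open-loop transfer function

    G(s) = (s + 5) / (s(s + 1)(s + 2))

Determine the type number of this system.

The denominator has 1 factor of s at the origin (free integrator), so this is a Type 1 system.

Type 1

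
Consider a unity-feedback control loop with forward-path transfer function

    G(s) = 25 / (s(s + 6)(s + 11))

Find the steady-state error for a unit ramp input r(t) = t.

e_ss = 2.640

G(s) has one pole at the origin.
This is a Type 1 system. Kv = lim_{s→0} s·G(s) = 25/66.
e_ss = 1/Kv = 1/(25/66) = 66/25 ≈ 2.640.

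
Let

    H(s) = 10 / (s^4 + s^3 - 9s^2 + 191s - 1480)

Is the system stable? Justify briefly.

The denominator s^4 + s^3 - 9s^2 + 191s - 1480 factors as (s - 5)(s^2 - 2s + 37)(s + 8), giving poles at s = 5, 1 ± 6j, -8.
Since the pole(s) at s = 5, 1 + 6j, 1 - 6j lie in the right half-plane, the system is unstable.

unstable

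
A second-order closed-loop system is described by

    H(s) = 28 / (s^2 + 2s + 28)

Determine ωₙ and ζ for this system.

ωₙ ≈ 5.292 rad/s, ζ ≈ 0.1890

Compare the denominator to the standard form s^2 + 2ζωₙs + ωₙ².
ωₙ² = 28, so ωₙ = √28 ≈ 5.292 rad/s.
2ζωₙ = 2, so ζ = 2/(2·√28) ≈ 0.1890.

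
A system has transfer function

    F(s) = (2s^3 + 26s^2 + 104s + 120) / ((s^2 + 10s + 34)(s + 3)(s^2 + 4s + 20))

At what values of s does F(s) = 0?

s = -5, -6, -2

Set the numerator to zero: 2s^3 + 26s^2 + 104s + 120 = 0, i.e. 2·(s^3 + 13s^2 + 52s + 60) = 0.
Factoring: (s + 5)(s + 6)(s + 2) = 0.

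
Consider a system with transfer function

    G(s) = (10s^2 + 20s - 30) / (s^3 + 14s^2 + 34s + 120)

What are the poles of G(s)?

The poles are the roots of the denominator s^3 + 14s^2 + 34s + 120 = 0.
Trying s = -12: the polynomial evaluates to 0, so (s + 12) is a factor.
Dividing out leaves s^2 + 2s + 10 = 0.
The quadratic formula then gives s = -1 ± 3j.

s = -1 + 3j, -1 - 3j, -12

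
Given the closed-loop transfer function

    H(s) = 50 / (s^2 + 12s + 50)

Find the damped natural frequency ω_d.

ω_d ≈ 3.742 rad/s

Comparing s^2 + 12s + 50 to s^2 + 2ζωₙs + ωₙ²: ωₙ = √50 ≈ 7.071 rad/s and ζ = 12/(2·√50) ≈ 0.8485.
ζωₙ = 12/2 = 6, so ω_d = ωₙ√(1−ζ²) = √(ωₙ² − (ζωₙ)²) = √(50 − 6²) = √14 ≈ 3.742 rad/s.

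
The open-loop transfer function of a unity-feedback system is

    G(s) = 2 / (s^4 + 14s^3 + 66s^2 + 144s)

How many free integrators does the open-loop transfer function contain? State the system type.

Type 1

The denominator has 1 factor of s at the origin (free integrator), so this is a Type 1 system.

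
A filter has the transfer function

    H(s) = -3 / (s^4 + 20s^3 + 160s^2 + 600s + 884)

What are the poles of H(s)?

s = -5 ± j, -5 ± 3j

The poles are the roots of the denominator s^4 + 20s^3 + 160s^2 + 600s + 884 = 0.
No real roots exist; factor into two real quadratics: (s^2 + 10s + 26)(s^2 + 10s + 34) = 0.
Each quadratic gives a conjugate pair via the quadratic formula.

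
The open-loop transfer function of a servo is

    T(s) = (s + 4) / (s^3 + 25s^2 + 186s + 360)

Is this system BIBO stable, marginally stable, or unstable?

The denominator s^3 + 25s^2 + 186s + 360 factors as (s + 12)(s + 10)(s + 3), giving poles at s = -12, -10, -3.
Since all poles lie strictly in the left half-plane, the system is stable.

stable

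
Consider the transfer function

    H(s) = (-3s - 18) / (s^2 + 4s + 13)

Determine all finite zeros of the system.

s = -6

Set the numerator to zero: -3s - 18 = 0, i.e. -3·(s + 6) = 0.
So s = -6.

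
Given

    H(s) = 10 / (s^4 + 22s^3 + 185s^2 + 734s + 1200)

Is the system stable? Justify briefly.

stable

The denominator s^4 + 22s^3 + 185s^2 + 734s + 1200 factors as (s + 6)(s^2 + 8s + 25)(s + 8), giving poles at s = -6, -4 + 3j, -4 - 3j, -8.
Since all poles lie strictly in the left half-plane, the system is stable.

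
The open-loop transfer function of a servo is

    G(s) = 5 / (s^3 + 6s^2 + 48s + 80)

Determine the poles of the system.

s = -2 + 6j, -2 - 6j, -2

The poles are the roots of the denominator s^3 + 6s^2 + 48s + 80 = 0.
Trying s = -2: the polynomial evaluates to 0, so (s + 2) is a factor.
Dividing out leaves s^2 + 4s + 40 = 0.
The quadratic formula then gives s = -2 ± 6j.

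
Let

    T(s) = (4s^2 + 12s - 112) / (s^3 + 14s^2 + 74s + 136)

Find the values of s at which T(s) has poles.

s = -5 ± 3j, -4

The poles are the roots of the denominator s^3 + 14s^2 + 74s + 136 = 0.
Trying s = -4: the polynomial evaluates to 0, so (s + 4) is a factor.
Dividing out leaves s^2 + 10s + 34 = 0.
The quadratic formula then gives s = -5 ± 3j.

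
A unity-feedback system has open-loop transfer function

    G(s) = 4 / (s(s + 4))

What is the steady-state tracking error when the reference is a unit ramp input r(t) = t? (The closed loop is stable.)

e_ss = 1

G(s) has one pole at the origin.
This is a Type 1 system. Kv = lim_{s→0} s·G(s) = 4/4 = 1.
e_ss = 1/Kv = 1/(1) = 1.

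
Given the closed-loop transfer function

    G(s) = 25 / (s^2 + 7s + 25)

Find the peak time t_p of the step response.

t_p ≈ 0.8798 s

Comparing s^2 + 7s + 25 to s^2 + 2ζωₙs + ωₙ²: ωₙ = 5 rad/s and ζ = 7/(2·5) = 0.7.
ζωₙ = 7/2 = 3.5, so ω_d = ωₙ√(1−ζ²) = √(ωₙ² − (ζωₙ)²) = √(25 − 3.5²) = √12.75 ≈ 3.571 rad/s.
t_p = π/ω_d = π/3.571 ≈ 0.8798 s.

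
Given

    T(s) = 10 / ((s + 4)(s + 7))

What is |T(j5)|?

|T(j5)| ≈ 0.1815

Substitute s = j5: numerator = 10, denominator = 3 + j55.
|T(j5)| = |10| / |3 + j55| = 10 / 55.082 ≈ 0.1815.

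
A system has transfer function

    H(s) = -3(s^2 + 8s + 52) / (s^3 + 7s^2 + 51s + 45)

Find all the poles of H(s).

s = -3 + 6j, -3 - 6j, -1

The poles are the roots of the denominator s^3 + 7s^2 + 51s + 45 = 0.
Trying s = -1: the polynomial evaluates to 0, so (s + 1) is a factor.
Dividing out leaves s^2 + 6s + 45 = 0.
The quadratic formula then gives s = -3 ± 6j.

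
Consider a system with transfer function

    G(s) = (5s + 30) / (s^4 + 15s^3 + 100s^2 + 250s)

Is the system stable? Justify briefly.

The denominator s^4 + 15s^3 + 100s^2 + 250s factors as s(s + 5)(s^2 + 10s + 50), giving poles at s = 0, -5, -5 + 5j, -5 - 5j.
Since the simple pole(s) at s = 0 lie on the jω-axis with none in the right half-plane, the system is marginally stable.

marginally stable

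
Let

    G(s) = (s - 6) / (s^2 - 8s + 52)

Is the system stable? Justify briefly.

unstable

The poles can be read from the denominator factors: s = 4 ± 6j.
Since the pole(s) at s = 4 + 6j, 4 - 6j lie in the right half-plane, the system is unstable.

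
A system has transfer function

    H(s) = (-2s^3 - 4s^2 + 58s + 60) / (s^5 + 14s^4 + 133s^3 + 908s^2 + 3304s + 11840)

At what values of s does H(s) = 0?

Set the numerator to zero: -2s^3 - 4s^2 + 58s + 60 = 0, i.e. -2·(s^3 + 2s^2 - 29s - 30) = 0.
Factoring: (s + 6)(s + 1)(s - 5) = 0.

s = -6, -1, 5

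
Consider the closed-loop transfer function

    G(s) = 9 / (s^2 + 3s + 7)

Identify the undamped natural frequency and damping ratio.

ωₙ ≈ 2.646 rad/s, ζ ≈ 0.5669

Compare the denominator to the standard form s^2 + 2ζωₙs + ωₙ².
ωₙ² = 7, so ωₙ = √7 ≈ 2.646 rad/s.
2ζωₙ = 3, so ζ = 3/(2·√7) ≈ 0.5669.
With ζ = 0.5669 the response is underdamped.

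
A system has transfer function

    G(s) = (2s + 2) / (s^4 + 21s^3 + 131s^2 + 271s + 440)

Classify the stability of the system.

The denominator s^4 + 21s^3 + 131s^2 + 271s + 440 factors as (s^2 + 2s + 5)(s + 8)(s + 11), giving poles at s = -1 ± 2j, -8, -11.
Since all poles lie strictly in the left half-plane, the system is stable.

stable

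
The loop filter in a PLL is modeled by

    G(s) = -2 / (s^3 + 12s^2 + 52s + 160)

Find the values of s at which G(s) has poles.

The poles are the roots of the denominator s^3 + 12s^2 + 52s + 160 = 0.
Trying s = -8: the polynomial evaluates to 0, so (s + 8) is a factor.
Dividing out leaves s^2 + 4s + 20 = 0.
The quadratic formula then gives s = -2 ± 4j.

s = -2 ± 4j, -8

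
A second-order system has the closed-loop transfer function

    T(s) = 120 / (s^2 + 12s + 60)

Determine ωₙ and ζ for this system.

Compare the denominator to the standard form s^2 + 2ζωₙs + ωₙ².
ωₙ² = 60, so ωₙ = √60 ≈ 7.746 rad/s.
2ζωₙ = 12, so ζ = 12/(2·√60) ≈ 0.7746.

ωₙ ≈ 7.746 rad/s, ζ ≈ 0.7746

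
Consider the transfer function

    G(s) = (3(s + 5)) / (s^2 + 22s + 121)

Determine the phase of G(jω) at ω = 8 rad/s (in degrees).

∠G(j8) ≈ -14.06°

At s = j8: numerator = 15 + j24, denominator = 57 + j176.
∠G = ∠num − ∠den = 57.995° − (72.055°) = -14.06°.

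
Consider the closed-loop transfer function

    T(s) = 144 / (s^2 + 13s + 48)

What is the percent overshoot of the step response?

Comparing s^2 + 13s + 48 to s^2 + 2ζωₙs + ωₙ²: ωₙ = √48 ≈ 6.928 rad/s and ζ = 13/(2·√48) ≈ 0.9382.
%OS = 100·exp(−πζ/√(1−ζ²)) = 100·exp(−π·0.9382/√(1−0.9382²)) ≈ 0.0200%.

%OS ≈ 0.0200%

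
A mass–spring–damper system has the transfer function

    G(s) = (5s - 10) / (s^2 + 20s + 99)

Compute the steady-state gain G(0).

Set s = 0: G(0) = (-10) / (99) = -10/99.

G(0) = -10/99 ≈ -0.1010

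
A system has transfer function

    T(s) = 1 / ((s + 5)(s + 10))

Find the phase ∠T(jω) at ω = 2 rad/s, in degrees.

∠T(j2) ≈ -33.11°

At s = j2: numerator = 1, denominator = 46 + j30.
∠T = ∠num − ∠den = 0° − (33.111°) = -33.11°.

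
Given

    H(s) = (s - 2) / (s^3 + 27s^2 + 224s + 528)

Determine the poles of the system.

The poles are the roots of the denominator s^3 + 27s^2 + 224s + 528 = 0.
Trying s = -12: the polynomial evaluates to 0, so (s + 12) is a factor.
Dividing out leaves s^2 + 15s + 44 = 0.
Factoring the quadratic: (s + 11)(s + 4) = 0.

s = -12, -11, -4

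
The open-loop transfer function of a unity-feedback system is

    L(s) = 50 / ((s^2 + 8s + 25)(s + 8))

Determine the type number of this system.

The denominator has no factor of s at the origin — no free integrator — so this is a Type 0 system.

Type 0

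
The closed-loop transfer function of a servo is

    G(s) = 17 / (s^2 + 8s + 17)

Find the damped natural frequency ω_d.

ω_d = 1 rad/s

Comparing s^2 + 8s + 17 to s^2 + 2ζωₙs + ωₙ²: ωₙ = √17 ≈ 4.123 rad/s and ζ = 8/(2·√17) ≈ 0.9701.
ζωₙ = 8/2 = 4, so ω_d = ωₙ√(1−ζ²) = √(ωₙ² − (ζωₙ)²) = √(17 − 4²) = √1 = 1 rad/s.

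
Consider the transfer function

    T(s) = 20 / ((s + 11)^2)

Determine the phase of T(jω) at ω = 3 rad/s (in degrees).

At s = j3: numerator = 20, denominator = 112 + j66.
∠T = ∠num − ∠den = 0° − (30.510°) = -30.51°.

∠T(j3) ≈ -30.51°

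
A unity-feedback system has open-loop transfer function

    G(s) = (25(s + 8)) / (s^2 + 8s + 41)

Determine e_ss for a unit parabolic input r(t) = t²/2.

e_ss = ∞

G(s) has no poles at the origin.
This is a Type 0 system; Ka = lim_{s→0} s^2·G(s) = 0, so the steady-state error for a parabola input is infinite.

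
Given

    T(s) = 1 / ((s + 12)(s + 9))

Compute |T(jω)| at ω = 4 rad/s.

|T(j4)| ≈ 0.008027

Substitute s = j4: numerator = 1, denominator = 92 + j84.
|T(j4)| = |1| / |92 + j84| = 1 / 124.58 ≈ 0.008027.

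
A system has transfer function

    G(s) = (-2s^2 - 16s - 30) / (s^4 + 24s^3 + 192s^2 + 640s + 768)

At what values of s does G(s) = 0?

Set the numerator to zero: -2s^2 - 16s - 30 = 0, i.e. -2·(s^2 + 8s + 15) = 0.
Factoring: (s + 3)(s + 5) = 0.

s = -3, -5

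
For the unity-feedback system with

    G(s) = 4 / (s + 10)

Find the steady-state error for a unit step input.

e_ss = 0.7143

G(s) has no poles at the origin.
This is a Type 0 system. Kp = lim_{s→0} G(s) = 4/10 = 2/5.
e_ss = 1/(1 + Kp) = 1/(1 + 2/5) = 5/7 ≈ 0.7143.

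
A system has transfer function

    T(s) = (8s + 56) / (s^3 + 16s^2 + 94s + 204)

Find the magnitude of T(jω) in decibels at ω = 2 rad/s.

Substitute s = j2: numerator = 56 + j16, denominator = 140 + j180.
|T(j2)| = |56 + j16| / |140 + j180| = 58.241 / 228.04 ≈ 0.2554.
In decibels: 20·log₁₀(0.2554) ≈ -11.9 dB.

|T(j2)|_dB ≈ -11.9 dB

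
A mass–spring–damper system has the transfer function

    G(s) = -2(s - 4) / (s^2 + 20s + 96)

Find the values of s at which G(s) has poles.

s = -8, -12

The poles are the roots of the denominator s^2 + 20s + 96 = 0.
Factoring: (s + 8)(s + 12) = 0, so s = -8 and s = -12.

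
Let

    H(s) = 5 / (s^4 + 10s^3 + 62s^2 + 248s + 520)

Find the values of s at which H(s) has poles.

s = -4 + 2j, -4 - 2j, -1 + 5j, -1 - 5j

The poles are the roots of the denominator s^4 + 10s^3 + 62s^2 + 248s + 520 = 0.
No real roots exist; factor into two real quadratics: (s^2 + 8s + 20)(s^2 + 2s + 26) = 0.
Each quadratic gives a conjugate pair via the quadratic formula.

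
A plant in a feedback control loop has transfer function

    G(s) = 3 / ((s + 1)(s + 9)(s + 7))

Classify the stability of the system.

stable

The poles can be read from the denominator factors: s = -1, -9, -7.
Since all poles lie strictly in the left half-plane, the system is stable.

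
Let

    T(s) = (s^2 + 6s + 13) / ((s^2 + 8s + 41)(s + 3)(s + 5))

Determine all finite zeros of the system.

s = -3 ± 2j

Set the numerator to zero: s^2 + 6s + 13 = 0.
Factoring: (s^2 + 6s + 13) = 0.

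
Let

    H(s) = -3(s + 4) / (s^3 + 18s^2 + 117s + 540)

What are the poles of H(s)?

The poles are the roots of the denominator s^3 + 18s^2 + 117s + 540 = 0.
Trying s = -12: the polynomial evaluates to 0, so (s + 12) is a factor.
Dividing out leaves s^2 + 6s + 45 = 0.
The quadratic formula then gives s = -3 ± 6j.

s = -3 ± 6j, -12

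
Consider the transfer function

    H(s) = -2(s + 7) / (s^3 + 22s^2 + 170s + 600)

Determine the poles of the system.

s = -5 ± 5j, -12

The poles are the roots of the denominator s^3 + 22s^2 + 170s + 600 = 0.
Trying s = -12: the polynomial evaluates to 0, so (s + 12) is a factor.
Dividing out leaves s^2 + 10s + 50 = 0.
The quadratic formula then gives s = -5 ± 5j.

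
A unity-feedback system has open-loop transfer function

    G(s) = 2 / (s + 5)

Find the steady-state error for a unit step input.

e_ss = 0.7143

G(s) has no poles at the origin.
This is a Type 0 system. Kp = lim_{s→0} G(s) = 2/5.
e_ss = 1/(1 + Kp) = 1/(1 + 2/5) = 5/7 ≈ 0.7143.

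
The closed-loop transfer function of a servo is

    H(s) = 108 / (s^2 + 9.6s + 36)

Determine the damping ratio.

ζ = 0.8

Compare the denominator to the standard form s^2 + 2ζωₙs + ωₙ².
ωₙ² = 36, so ωₙ = 6 rad/s.
2ζωₙ = 9.6, so ζ = 9.6/(2·6) = 0.8.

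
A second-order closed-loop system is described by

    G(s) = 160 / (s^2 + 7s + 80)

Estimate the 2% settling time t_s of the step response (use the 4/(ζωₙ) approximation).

Comparing s^2 + 7s + 80 to s^2 + 2ζωₙs + ωₙ²: ωₙ = √80 ≈ 8.944 rad/s and ζ = 7/(2·√80) ≈ 0.3913.
ζωₙ = 7/2 = 3.5, so t_s ≈ 4/(ζωₙ) = 4/3.5 ≈ 1.143 s.

t_s ≈ 1.143 s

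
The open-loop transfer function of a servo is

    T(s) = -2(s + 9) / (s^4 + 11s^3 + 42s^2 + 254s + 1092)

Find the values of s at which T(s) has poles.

s = 1 + 5j, 1 - 5j, -7, -6

The poles are the roots of the denominator s^4 + 11s^3 + 42s^2 + 254s + 1092 = 0.
Trying s = -7: the polynomial evaluates to 0, so (s + 7) is a factor.
Dividing out leaves s^3 + 4s^2 + 14s + 156 = 0.
This factors further as (s^2 - 2s + 26)(s + 6) = 0.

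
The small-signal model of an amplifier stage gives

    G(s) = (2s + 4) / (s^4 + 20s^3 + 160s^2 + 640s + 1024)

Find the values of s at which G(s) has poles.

s = -4 ± 4j, -8, -4

The poles are the roots of the denominator s^4 + 20s^3 + 160s^2 + 640s + 1024 = 0.
Trying s = -8: the polynomial evaluates to 0, so (s + 8) is a factor.
Dividing out leaves s^3 + 12s^2 + 64s + 128 = 0.
This factors further as (s^2 + 8s + 32)(s + 4) = 0.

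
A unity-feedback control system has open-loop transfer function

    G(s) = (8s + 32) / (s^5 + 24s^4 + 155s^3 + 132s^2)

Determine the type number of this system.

Type 2

Factor s from the denominator: s^5 + 24s^4 + 155s^3 + 132s^2 = s^2·(s^3 + 24s^2 + 155s + 132).
There are 2 poles at the origin, so the system is Type 2.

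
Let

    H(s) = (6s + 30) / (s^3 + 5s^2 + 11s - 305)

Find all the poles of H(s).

The poles are the roots of the denominator s^3 + 5s^2 + 11s - 305 = 0.
Trying s = 5: the polynomial evaluates to 0, so (s - 5) is a factor.
Dividing out leaves s^2 + 10s + 61 = 0.
The quadratic formula then gives s = -5 ± 6j.

s = -5 ± 6j, 5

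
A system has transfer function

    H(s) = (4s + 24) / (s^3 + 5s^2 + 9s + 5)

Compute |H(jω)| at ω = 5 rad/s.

|H(j5)| ≈ 0.2166

Substitute s = j5: numerator = 24 + j20, denominator = -120 - j80.
|H(j5)| = |24 + j20| / |-120 - j80| = 31.241 / 144.22 ≈ 0.2166.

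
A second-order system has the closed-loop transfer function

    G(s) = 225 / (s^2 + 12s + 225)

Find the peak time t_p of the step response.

Comparing s^2 + 12s + 225 to s^2 + 2ζωₙs + ωₙ²: ωₙ = 15 rad/s and ζ = 12/(2·15) = 0.4.
ζωₙ = 12/2 = 6, so ω_d = ωₙ√(1−ζ²) = √(ωₙ² − (ζωₙ)²) = √(225 − 6²) = √189 ≈ 13.75 rad/s.
t_p = π/ω_d = π/13.75 ≈ 0.2285 s.

t_p ≈ 0.2285 s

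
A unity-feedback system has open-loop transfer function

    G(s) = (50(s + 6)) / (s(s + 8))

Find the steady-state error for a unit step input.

e_ss = 0

G(s) has one pole at the origin.
This is a Type 1 system; for a step input the steady-state error is zero.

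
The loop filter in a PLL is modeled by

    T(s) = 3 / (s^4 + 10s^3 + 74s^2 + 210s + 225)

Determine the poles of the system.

s = -2 ± j, -3 ± 6j

The poles are the roots of the denominator s^4 + 10s^3 + 74s^2 + 210s + 225 = 0.
No real roots exist; factor into two real quadratics: (s^2 + 4s + 5)(s^2 + 6s + 45) = 0.
Each quadratic gives a conjugate pair via the quadratic formula.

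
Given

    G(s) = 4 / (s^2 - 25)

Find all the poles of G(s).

The poles are the roots of the denominator s^2 - 25 = 0.
Factoring: (s - 5)(s + 5) = 0, so s = 5 and s = -5.

s = 5, -5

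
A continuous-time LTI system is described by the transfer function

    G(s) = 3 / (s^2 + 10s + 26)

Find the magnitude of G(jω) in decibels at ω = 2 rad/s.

|G(j2)|_dB ≈ -19.9 dB

Substitute s = j2: numerator = 3, denominator = 22 + j20.
|G(j2)| = |3| / |22 + j20| = 3 / 29.732 ≈ 0.1009.
In decibels: 20·log₁₀(0.1009) ≈ -19.9 dB.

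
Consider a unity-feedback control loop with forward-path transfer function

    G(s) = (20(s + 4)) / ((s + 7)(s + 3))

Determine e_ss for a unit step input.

G(s) has no poles at the origin.
This is a Type 0 system. Kp = lim_{s→0} G(s) = 80/21.
e_ss = 1/(1 + Kp) = 1/(1 + 80/21) = 21/101 ≈ 0.2079.

e_ss = 0.2079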